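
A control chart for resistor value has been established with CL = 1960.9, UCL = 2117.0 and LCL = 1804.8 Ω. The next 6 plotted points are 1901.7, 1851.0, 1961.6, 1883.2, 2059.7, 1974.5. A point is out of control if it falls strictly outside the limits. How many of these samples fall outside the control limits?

All 6 points lie within [1804.8, 2117.0].

0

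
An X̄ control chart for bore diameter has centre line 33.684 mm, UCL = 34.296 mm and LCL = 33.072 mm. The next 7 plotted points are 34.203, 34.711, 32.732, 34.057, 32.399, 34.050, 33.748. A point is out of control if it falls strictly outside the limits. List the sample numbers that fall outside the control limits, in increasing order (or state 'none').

2, 3, 5

Compare each point to [33.072, 34.296]: sample 2 = 34.711 > UCL; sample 3 = 32.732 < LCL; sample 5 = 32.399 < LCL.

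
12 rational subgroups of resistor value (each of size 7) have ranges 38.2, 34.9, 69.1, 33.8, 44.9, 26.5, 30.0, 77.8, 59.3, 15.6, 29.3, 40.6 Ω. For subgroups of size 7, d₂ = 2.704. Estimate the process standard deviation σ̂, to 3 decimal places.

15.409

R̄ = (38.2 + 34.9 + 69.1 + 33.8 + 44.9 + 26.5 + 30.0 + 77.8 + 59.3 + 15.6 + 29.3 + 40.6) / 12 = 41.6667
σ̂ = R̄ / d₂ = 41.6667 / 2.704 = 15.4093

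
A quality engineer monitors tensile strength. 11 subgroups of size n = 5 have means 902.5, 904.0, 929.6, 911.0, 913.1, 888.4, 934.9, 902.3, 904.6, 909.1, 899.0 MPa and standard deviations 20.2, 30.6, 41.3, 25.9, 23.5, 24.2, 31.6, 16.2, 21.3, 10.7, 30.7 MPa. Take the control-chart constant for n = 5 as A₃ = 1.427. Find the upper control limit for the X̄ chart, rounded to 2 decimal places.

X̄̄ = (902.5 + 904.0 + 929.6 + 911.0 + 913.1 + 888.4 + 934.9 + 902.3 + 904.6 + 909.1 + 899.0) / 11 = 908.9545
s̄ = (20.2 + 30.6 + 41.3 + 25.9 + 23.5 + 24.2 + 31.6 + 16.2 + 21.3 + 10.7 + 30.7) / 11 = 25.1091
UCL = X̄̄ + A₃·s̄ = 908.9545 + 1.427 × 25.1091 = 944.7852

944.79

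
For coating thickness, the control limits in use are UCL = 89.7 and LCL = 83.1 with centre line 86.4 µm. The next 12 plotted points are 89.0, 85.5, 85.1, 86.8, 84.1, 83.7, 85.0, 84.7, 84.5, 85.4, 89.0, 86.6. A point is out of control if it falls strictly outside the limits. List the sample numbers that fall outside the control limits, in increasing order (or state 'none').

none

All 12 points lie within [83.1, 89.7].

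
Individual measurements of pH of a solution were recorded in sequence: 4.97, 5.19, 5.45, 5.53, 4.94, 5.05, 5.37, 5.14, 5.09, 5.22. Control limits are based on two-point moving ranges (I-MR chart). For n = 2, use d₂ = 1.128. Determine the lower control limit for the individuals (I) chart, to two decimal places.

X̄ = (4.97 + 5.19 + 5.45 + 5.53 + 4.94 + 5.05 + 5.37 + 5.14 + 5.09 + 5.22) / 10 = 5.1950
Moving ranges: 0.22, 0.26, 0.08, 0.59, 0.11, 0.32, 0.23, 0.05, 0.13; M̄R̄ = 1.9900 / 9 = 0.2211
LCL = X̄ − 3·M̄R̄/d₂ = 5.1950 − 3 × 0.2211 / 1.128 = 4.6069

4.61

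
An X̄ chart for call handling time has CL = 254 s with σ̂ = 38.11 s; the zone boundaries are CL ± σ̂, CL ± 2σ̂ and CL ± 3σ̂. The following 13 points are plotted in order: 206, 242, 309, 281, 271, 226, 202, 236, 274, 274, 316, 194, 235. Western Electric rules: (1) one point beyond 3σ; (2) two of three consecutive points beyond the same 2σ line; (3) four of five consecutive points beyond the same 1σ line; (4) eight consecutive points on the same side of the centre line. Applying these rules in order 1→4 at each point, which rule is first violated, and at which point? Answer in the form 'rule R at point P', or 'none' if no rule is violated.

Zone of each point (C = within 1σ̂, B = 1σ̂–2σ̂, A = 2σ̂–3σ̂, * = beyond 3σ̂; sign = side of CL): 1:-B, 2:-C, 3:+B, 4:+C, 5:+C, 6:-C, 7:-B, 8:-C, 9:+C, 10:+C, 11:+B, 12:-B, 13:-C
No rule fires across all 13 points.

none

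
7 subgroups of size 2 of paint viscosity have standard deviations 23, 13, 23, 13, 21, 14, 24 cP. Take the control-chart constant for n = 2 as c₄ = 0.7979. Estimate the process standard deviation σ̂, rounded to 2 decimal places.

s̄ = (23 + 13 + 23 + 13 + 21 + 14 + 24) / 7 = 18.7143
σ̂ = s̄ / c₄ = 18.7143 / 0.7979 = 23.4544

23.45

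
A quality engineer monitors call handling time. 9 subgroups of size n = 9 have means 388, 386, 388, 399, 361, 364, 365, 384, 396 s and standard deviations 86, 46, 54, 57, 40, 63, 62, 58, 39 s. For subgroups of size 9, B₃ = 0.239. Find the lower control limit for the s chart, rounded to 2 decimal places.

13.41

s̄ = (86 + 46 + 54 + 57 + 40 + 63 + 62 + 58 + 39) / 9 = 56.1111
LCL_s = B₃·s̄ = 0.239 × 56.1111 = 13.4106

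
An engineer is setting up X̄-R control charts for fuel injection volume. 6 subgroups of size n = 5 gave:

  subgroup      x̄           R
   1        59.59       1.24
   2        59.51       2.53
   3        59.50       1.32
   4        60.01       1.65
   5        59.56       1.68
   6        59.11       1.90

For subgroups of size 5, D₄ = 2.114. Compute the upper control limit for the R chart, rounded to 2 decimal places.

3.64

R̄ = (1.24 + 2.53 + 1.32 + 1.65 + 1.68 + 1.90) / 6 = 10.3200 / 6 = 1.7200
UCL_R = D₄·R̄ = 2.114 × 1.7200 = 3.6361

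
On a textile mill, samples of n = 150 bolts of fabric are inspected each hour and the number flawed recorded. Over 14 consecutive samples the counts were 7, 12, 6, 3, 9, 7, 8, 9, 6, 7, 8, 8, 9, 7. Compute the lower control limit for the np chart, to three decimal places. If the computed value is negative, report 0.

p̄ = Σdᵢ / (k·n) = 106 / (14 × 150) = 0.05048
LCL = np̄ − 3·√(np̄(1−p̄)) = 7.5714 − 3 × 2.6813 = -0.4724 → 0 (negative, so LCL = 0)

0.000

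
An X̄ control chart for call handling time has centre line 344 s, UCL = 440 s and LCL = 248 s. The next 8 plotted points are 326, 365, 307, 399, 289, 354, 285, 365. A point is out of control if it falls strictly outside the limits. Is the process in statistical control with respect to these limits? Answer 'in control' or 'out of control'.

All 8 points lie within [248, 440].

in control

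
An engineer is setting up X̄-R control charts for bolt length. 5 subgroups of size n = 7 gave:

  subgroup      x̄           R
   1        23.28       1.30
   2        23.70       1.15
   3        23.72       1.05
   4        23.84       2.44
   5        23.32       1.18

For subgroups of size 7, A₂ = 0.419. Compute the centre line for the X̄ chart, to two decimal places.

23.57

X̄̄ = (23.28 + 23.70 + 23.72 + 23.84 + 23.32) / 5 = 117.8600 / 5 = 23.5720
CL = X̄̄ = 23.5720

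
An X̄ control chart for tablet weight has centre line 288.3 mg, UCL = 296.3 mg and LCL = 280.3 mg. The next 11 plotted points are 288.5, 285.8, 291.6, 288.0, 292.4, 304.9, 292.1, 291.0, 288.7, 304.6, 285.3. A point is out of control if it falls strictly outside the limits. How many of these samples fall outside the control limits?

2

Compare each point to [280.3, 296.3]: sample 6 = 304.9 > UCL; sample 10 = 304.6 > UCL.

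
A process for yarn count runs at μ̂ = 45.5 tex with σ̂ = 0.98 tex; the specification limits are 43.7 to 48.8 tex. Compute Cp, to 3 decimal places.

Cp = (USL − LSL) / (6σ̂) = (48.8 − 43.7) / (6 × 0.98) = 5.1000 / 5.8800 = 0.8673

0.867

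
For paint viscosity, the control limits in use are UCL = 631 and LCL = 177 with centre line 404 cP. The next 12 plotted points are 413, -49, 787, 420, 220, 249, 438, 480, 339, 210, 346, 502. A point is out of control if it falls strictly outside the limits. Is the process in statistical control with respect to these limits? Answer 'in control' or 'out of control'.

out of control

Compare each point to [177, 631]: sample 2 = -49 < LCL; sample 3 = 787 > UCL.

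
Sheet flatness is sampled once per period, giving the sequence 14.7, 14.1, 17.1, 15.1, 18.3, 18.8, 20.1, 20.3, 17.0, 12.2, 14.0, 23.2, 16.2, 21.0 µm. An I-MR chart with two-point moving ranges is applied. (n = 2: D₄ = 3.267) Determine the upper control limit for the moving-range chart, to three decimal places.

Moving ranges: 0.6, 3.0, 2.0, 3.2, 0.5, 1.3, 0.2, 3.3, 4.8, 1.8, 9.2, 7.0, 4.8; M̄R̄ = 41.7000 / 13 = 3.2077
UCL_MR = D₄·M̄R̄ = 3.267 × 3.2077 = 10.4795

10.480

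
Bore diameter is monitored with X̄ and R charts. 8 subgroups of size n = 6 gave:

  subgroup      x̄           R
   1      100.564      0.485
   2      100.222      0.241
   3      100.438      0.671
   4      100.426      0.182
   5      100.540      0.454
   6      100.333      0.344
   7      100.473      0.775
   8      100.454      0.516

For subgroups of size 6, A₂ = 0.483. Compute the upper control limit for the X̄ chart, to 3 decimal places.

100.653

X̄̄ = (100.564 + 100.222 + 100.438 + 100.426 + 100.540 + 100.333 + 100.473 + 100.454) / 8 = 803.4500 / 8 = 100.4313
R̄ = (0.485 + 0.241 + 0.671 + 0.182 + 0.454 + 0.344 + 0.775 + 0.516) / 8 = 3.6680 / 8 = 0.4585
UCL = X̄̄ + A₂·R̄ = 100.4313 + 0.483 × 0.4585 = 100.6527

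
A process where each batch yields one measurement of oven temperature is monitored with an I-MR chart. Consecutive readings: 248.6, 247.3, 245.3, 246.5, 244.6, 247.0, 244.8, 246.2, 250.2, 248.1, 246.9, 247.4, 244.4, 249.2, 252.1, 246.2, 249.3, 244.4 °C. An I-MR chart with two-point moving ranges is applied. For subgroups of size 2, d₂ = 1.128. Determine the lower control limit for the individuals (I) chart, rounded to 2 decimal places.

X̄ = (248.6 + 247.3 + 245.3 + 246.5 + 244.6 + 247.0 + 244.8 + 246.2 + 250.2 + 248.1 + 246.9 + 247.4 + 244.4 + 249.2 + 252.1 + 246.2 + 249.3 + 244.4) / 18 = 247.1389
Moving ranges: 1.3, 2.0, 1.2, 1.9, 2.4, 2.2, 1.4, 4.0, 2.1, 1.2, 0.5, 3.0, 4.8, 2.9, 5.9, 3.1, 4.9; M̄R̄ = 44.8000 / 17 = 2.6353
LCL = X̄ − 3·M̄R̄/d₂ = 247.1389 − 3 × 2.6353 / 1.128 = 240.1301

240.13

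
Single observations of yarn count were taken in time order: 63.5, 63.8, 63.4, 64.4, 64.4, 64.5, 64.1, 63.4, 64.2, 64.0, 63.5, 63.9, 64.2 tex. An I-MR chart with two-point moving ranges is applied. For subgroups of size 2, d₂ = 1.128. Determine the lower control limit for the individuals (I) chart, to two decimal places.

X̄ = (63.5 + 63.8 + 63.4 + 64.4 + 64.4 + 64.5 + 64.1 + 63.4 + 64.2 + 64.0 + 63.5 + 63.9 + 64.2) / 13 = 63.9462
Moving ranges: 0.3, 0.4, 1.0, 0.0, 0.1, 0.4, 0.7, 0.8, 0.2, 0.5, 0.4, 0.3; M̄R̄ = 5.1000 / 12 = 0.4250
LCL = X̄ − 3·M̄R̄/d₂ = 63.9462 − 3 × 0.4250 / 1.128 = 62.8158

62.82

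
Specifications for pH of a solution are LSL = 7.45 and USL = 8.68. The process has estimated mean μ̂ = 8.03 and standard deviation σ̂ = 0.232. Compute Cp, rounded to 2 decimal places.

Cp = (USL − LSL) / (6σ̂) = (8.68 − 7.45) / (6 × 0.232) = 1.2300 / 1.3920 = 0.8836

0.88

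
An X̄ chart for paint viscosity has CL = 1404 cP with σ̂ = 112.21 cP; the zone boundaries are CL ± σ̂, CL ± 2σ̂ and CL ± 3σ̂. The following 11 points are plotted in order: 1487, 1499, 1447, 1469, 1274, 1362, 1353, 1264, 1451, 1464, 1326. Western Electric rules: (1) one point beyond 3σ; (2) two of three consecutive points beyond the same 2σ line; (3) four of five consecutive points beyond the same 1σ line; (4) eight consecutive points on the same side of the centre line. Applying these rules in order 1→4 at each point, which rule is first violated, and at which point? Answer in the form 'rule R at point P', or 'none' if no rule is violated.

none

Zone of each point (C = within 1σ̂, B = 1σ̂–2σ̂, A = 2σ̂–3σ̂, * = beyond 3σ̂; sign = side of CL): 1:+C, 2:+C, 3:+C, 4:+C, 5:-B, 6:-C, 7:-C, 8:-B, 9:+C, 10:+C, 11:-C
No rule fires across all 11 points.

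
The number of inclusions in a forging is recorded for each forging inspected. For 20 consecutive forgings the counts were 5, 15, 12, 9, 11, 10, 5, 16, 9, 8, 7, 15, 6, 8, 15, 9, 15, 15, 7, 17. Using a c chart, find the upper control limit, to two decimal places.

c̄ = (5 + 15 + 12 + 9 + 11 + 10 + 5 + 16 + 9 + 8 + 7 + 15 + 6 + 8 + 15 + 9 + 15 + 15 + 7 + 17) / 20 = 214 / 20 = 10.7000
UCL = c̄ + 3√c̄ = 10.7000 + 3 × √10.7000 = 10.7000 + 3 × 3.2711 = 20.5133

20.51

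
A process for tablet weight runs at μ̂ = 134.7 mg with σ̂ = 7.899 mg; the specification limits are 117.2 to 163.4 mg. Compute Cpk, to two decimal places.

Cpu = (USL − μ̂) / (3σ̂) = (163.4 − 134.7) / (3 × 7.899) = 1.2111; Cpl = (μ̂ − LSL) / (3σ̂) = (134.7 − 117.2) / (3 × 7.899) = 0.7385; Cpk = min(Cpu, Cpl) = 0.7385

0.74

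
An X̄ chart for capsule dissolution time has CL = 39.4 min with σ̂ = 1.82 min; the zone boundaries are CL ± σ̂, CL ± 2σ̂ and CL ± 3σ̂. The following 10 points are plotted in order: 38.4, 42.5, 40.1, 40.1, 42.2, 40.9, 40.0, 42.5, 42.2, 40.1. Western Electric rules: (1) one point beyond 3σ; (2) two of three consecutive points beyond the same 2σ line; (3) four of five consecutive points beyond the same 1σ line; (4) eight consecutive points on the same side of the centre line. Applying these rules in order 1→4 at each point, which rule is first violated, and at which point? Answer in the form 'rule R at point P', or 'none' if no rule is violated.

Zone of each point (C = within 1σ̂, B = 1σ̂–2σ̂, A = 2σ̂–3σ̂, * = beyond 3σ̂; sign = side of CL): 1:-C, 2:+B, 3:+C, 4:+C, 5:+B, 6:+C, 7:+C, 8:+B, 9:+B, 10:+C
Rule 4 (eight consecutive points on the same side of the centre line) is satisfied at point 9.

rule 4 at point 9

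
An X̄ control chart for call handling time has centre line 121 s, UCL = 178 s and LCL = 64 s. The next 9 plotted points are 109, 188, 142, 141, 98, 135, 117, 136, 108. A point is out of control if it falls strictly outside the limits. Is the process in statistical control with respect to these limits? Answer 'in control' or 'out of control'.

Compare each point to [64, 178]: sample 2 = 188 > UCL.

out of control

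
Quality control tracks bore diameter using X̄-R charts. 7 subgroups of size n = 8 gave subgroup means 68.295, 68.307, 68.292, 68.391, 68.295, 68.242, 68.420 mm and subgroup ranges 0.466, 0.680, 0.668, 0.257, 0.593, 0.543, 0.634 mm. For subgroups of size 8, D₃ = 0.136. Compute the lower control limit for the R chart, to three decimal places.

R̄ = (0.466 + 0.680 + 0.668 + 0.257 + 0.593 + 0.543 + 0.634) / 7 = 3.8410 / 7 = 0.5487
LCL_R = D₃·R̄ = 0.136 × 0.5487 = 0.0746

0.075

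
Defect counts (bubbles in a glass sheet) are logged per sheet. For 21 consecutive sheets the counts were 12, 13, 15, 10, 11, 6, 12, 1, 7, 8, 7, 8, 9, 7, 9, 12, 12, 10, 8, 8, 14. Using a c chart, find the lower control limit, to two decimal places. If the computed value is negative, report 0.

c̄ = (12 + 13 + 15 + 10 + 11 + 6 + 12 + 1 + 7 + 8 + 7 + 8 + 9 + 7 + 9 + 12 + 12 + 10 + 8 + 8 + 14) / 21 = 199 / 21 = 9.4762
LCL = c̄ − 3√c̄ = 9.4762 − 3 × 3.0783 = 0.2412

0.24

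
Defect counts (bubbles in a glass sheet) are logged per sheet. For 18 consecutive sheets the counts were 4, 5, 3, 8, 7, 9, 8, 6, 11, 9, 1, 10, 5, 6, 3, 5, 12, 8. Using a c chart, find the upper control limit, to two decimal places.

c̄ = (4 + 5 + 3 + 8 + 7 + 9 + 8 + 6 + 11 + 9 + 1 + 10 + 5 + 6 + 3 + 5 + 12 + 8) / 18 = 120 / 18 = 6.6667
UCL = c̄ + 3√c̄ = 6.6667 + 3 × √6.6667 = 6.6667 + 3 × 2.5820 = 14.4126

14.41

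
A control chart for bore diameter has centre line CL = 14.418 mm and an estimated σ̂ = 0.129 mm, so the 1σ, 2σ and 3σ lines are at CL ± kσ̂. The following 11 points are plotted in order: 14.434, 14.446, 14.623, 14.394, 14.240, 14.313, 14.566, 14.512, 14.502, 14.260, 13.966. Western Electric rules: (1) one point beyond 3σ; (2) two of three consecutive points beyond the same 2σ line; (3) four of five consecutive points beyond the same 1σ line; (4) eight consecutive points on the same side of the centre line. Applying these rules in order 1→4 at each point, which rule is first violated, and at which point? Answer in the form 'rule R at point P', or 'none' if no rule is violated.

rule 1 at point 11

Zone of each point (C = within 1σ̂, B = 1σ̂–2σ̂, A = 2σ̂–3σ̂, * = beyond 3σ̂; sign = side of CL): 1:+C, 2:+C, 3:+B, 4:-C, 5:-B, 6:-C, 7:+B, 8:+C, 9:+C, 10:-B, 11:-*
Rule 1 (one point beyond the 3σ limits) is satisfied at point 11.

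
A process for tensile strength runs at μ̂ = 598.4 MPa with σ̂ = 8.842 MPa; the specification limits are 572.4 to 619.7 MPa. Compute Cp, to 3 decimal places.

0.892

Cp = (USL − LSL) / (6σ̂) = (619.7 − 572.4) / (6 × 8.842) = 47.3000 / 53.0520 = 0.8916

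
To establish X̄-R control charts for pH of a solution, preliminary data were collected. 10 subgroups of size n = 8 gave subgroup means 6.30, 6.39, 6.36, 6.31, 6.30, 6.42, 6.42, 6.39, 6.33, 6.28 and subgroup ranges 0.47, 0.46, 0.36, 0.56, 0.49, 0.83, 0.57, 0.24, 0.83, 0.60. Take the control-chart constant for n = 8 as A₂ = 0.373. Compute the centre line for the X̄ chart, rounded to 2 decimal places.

6.35

X̄̄ = (6.30 + 6.39 + 6.36 + 6.31 + 6.30 + 6.42 + 6.42 + 6.39 + 6.33 + 6.28) / 10 = 63.5000 / 10 = 6.3500
CL = X̄̄ = 6.3500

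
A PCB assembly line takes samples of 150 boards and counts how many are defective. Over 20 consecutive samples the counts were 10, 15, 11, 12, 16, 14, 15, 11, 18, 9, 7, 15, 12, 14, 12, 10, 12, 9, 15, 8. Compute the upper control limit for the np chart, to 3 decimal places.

22.312

p̄ = Σdᵢ / (k·n) = 245 / (20 × 150) = 0.08167
UCL = np̄ + 3·√(np̄(1−p̄)) = 12.2500 + 3 × √(12.2500×0.91833) = 12.2500 + 3 × 3.3540 = 22.3121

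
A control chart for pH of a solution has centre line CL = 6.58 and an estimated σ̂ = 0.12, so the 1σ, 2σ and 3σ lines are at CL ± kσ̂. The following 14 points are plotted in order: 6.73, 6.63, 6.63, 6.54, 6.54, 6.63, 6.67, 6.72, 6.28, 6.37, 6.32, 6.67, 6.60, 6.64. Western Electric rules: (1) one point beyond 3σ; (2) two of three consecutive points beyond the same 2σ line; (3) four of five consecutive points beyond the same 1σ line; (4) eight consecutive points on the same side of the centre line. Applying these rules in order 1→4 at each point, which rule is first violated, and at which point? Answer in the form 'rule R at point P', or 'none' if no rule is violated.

Zone of each point (C = within 1σ̂, B = 1σ̂–2σ̂, A = 2σ̂–3σ̂, * = beyond 3σ̂; sign = side of CL): 1:+B, 2:+C, 3:+C, 4:-C, 5:-C, 6:+C, 7:+C, 8:+B, 9:-A, 10:-B, 11:-A, 12:+C, 13:+C, 14:+C
Rule 2 (two of three consecutive points beyond the same 2σ limit) is satisfied at point 11.

rule 2 at point 11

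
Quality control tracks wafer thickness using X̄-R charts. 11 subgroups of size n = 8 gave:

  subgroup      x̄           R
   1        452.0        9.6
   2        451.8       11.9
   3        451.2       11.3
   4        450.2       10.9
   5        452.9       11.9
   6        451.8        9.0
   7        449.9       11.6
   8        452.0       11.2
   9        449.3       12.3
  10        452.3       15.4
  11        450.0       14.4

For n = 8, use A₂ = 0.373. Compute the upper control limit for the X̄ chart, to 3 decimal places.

X̄̄ = (452.0 + 451.8 + 451.2 + 450.2 + 452.9 + 451.8 + 449.9 + 452.0 + 449.3 + 452.3 + 450.0) / 11 = 4963.4000 / 11 = 451.2182
R̄ = (9.6 + 11.9 + 11.3 + 10.9 + 11.9 + 9.0 + 11.6 + 11.2 + 12.3 + 15.4 + 14.4) / 11 = 129.5000 / 11 = 11.7727
UCL = X̄̄ + A₂·R̄ = 451.2182 + 0.373 × 11.7727 = 455.6094

455.609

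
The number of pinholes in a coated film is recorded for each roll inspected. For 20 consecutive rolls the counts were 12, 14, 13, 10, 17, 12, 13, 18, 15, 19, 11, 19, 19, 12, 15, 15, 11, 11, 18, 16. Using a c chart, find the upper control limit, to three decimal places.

25.924

c̄ = (12 + 14 + 13 + 10 + 17 + 12 + 13 + 18 + 15 + 19 + 11 + 19 + 19 + 12 + 15 + 15 + 11 + 11 + 18 + 16) / 20 = 290 / 20 = 14.5000
UCL = c̄ + 3√c̄ = 14.5000 + 3 × √14.5000 = 14.5000 + 3 × 3.8079 = 25.9237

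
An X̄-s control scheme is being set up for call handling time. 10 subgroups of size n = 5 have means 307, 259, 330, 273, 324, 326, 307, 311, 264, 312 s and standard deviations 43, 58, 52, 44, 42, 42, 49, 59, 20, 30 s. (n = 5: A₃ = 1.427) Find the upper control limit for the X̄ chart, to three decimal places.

X̄̄ = (307 + 259 + 330 + 273 + 324 + 326 + 307 + 311 + 264 + 312) / 10 = 301.3000
s̄ = (43 + 58 + 52 + 44 + 42 + 42 + 49 + 59 + 20 + 30) / 10 = 43.9000
UCL = X̄̄ + A₃·s̄ = 301.3000 + 1.427 × 43.9000 = 363.9453

363.945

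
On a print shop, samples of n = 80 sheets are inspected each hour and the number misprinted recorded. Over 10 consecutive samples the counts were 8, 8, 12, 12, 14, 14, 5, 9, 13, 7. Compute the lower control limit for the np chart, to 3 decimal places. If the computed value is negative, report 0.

1.250

p̄ = Σdᵢ / (k·n) = 102 / (10 × 80) = 0.12750
LCL = np̄ − 3·√(np̄(1−p̄)) = 10.2000 − 3 × 2.9832 = 1.2504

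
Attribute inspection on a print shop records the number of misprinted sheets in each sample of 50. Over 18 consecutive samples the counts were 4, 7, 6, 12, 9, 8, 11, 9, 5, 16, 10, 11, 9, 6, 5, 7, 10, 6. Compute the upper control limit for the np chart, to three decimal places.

p̄ = Σdᵢ / (k·n) = 151 / (18 × 50) = 0.16778
UCL = np̄ + 3·√(np̄(1−p̄)) = 8.3889 + 3 × √(8.3889×0.83222) = 8.3889 + 3 × 2.6422 = 16.3156

16.316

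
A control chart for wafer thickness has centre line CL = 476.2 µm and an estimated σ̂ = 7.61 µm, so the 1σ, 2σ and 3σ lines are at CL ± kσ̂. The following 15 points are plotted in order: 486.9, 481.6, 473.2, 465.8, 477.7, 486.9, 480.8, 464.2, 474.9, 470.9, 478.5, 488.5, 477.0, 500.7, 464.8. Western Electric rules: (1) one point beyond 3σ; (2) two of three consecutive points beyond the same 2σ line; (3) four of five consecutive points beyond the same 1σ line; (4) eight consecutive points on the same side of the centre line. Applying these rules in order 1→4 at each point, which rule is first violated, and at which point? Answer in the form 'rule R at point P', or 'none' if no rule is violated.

Zone of each point (C = within 1σ̂, B = 1σ̂–2σ̂, A = 2σ̂–3σ̂, * = beyond 3σ̂; sign = side of CL): 1:+B, 2:+C, 3:-C, 4:-B, 5:+C, 6:+B, 7:+C, 8:-B, 9:-C, 10:-C, 11:+C, 12:+B, 13:+C, 14:+*, 15:-B
Rule 1 (one point beyond the 3σ limits) is satisfied at point 14.

rule 1 at point 14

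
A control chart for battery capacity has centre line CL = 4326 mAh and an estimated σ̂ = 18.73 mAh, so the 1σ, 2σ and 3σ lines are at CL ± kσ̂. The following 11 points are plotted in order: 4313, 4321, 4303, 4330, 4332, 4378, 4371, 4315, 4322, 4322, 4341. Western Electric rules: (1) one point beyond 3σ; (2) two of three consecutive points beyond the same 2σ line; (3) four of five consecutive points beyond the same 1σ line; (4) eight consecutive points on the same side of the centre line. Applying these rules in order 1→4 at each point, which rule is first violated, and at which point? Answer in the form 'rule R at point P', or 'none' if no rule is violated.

rule 2 at point 7

Zone of each point (C = within 1σ̂, B = 1σ̂–2σ̂, A = 2σ̂–3σ̂, * = beyond 3σ̂; sign = side of CL): 1:-C, 2:-C, 3:-B, 4:+C, 5:+C, 6:+A, 7:+A, 8:-C, 9:-C, 10:-C, 11:+C
Rule 2 (two of three consecutive points beyond the same 2σ limit) is satisfied at point 7.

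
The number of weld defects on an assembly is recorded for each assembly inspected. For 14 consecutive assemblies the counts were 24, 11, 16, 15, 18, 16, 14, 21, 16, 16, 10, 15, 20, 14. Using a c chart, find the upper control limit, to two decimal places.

c̄ = (24 + 11 + 16 + 15 + 18 + 16 + 14 + 21 + 16 + 16 + 10 + 15 + 20 + 14) / 14 = 226 / 14 = 16.1429
UCL = c̄ + 3√c̄ = 16.1429 + 3 × √16.1429 = 16.1429 + 3 × 4.0178 = 28.1963

28.20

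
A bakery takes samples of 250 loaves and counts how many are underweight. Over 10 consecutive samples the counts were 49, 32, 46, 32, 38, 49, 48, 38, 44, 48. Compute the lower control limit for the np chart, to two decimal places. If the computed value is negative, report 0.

24.60

p̄ = Σdᵢ / (k·n) = 424 / (10 × 250) = 0.16960
LCL = np̄ − 3·√(np̄(1−p̄)) = 42.4000 − 3 × 5.9337 = 24.5989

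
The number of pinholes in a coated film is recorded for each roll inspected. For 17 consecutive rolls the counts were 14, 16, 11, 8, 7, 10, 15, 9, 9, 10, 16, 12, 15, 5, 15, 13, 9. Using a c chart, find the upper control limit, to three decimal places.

21.546

c̄ = (14 + 16 + 11 + 8 + 7 + 10 + 15 + 9 + 9 + 10 + 16 + 12 + 15 + 5 + 15 + 13 + 9) / 17 = 194 / 17 = 11.4118
UCL = c̄ + 3√c̄ = 11.4118 + 3 × √11.4118 = 11.4118 + 3 × 3.3781 = 21.5462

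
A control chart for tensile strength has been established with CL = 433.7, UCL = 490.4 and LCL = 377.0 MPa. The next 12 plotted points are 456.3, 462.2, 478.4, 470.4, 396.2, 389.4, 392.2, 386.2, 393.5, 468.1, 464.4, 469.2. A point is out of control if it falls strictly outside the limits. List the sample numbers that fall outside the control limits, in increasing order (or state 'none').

none

All 12 points lie within [377.0, 490.4].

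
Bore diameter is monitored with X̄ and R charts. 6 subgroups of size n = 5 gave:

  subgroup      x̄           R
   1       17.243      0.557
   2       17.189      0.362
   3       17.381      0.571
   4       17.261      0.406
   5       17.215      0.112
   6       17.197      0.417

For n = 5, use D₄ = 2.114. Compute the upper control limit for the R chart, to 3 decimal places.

R̄ = (0.557 + 0.362 + 0.571 + 0.406 + 0.112 + 0.417) / 6 = 2.4250 / 6 = 0.4042
UCL_R = D₄·R̄ = 2.114 × 0.4042 = 0.8544

0.854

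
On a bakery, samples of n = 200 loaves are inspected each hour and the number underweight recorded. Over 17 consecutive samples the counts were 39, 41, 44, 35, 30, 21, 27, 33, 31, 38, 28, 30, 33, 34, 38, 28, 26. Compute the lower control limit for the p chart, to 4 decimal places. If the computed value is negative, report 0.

0.0851

p̄ = Σdᵢ / (k·n) = 556 / (17 × 200) = 0.16353
LCL = p̄ − 3·√(p̄(1−p̄)/n) = 0.16353 − 3 × 0.02615 = 0.08507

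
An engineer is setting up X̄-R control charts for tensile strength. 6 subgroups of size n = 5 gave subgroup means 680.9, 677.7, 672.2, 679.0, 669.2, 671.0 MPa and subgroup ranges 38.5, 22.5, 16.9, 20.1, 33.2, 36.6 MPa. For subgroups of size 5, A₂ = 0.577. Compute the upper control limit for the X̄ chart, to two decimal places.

691.14

X̄̄ = (680.9 + 677.7 + 672.2 + 679.0 + 669.2 + 671.0) / 6 = 4050.0000 / 6 = 675.0000
R̄ = (38.5 + 22.5 + 16.9 + 20.1 + 33.2 + 36.6) / 6 = 167.8000 / 6 = 27.9667
UCL = X̄̄ + A₂·R̄ = 675.0000 + 0.577 × 27.9667 = 691.1368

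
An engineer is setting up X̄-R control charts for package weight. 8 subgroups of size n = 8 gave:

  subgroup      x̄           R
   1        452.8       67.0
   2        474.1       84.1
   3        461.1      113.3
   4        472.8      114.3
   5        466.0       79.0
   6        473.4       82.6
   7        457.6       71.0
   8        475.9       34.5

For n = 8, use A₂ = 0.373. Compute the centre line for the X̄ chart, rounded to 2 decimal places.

466.71

X̄̄ = (452.8 + 474.1 + 461.1 + 472.8 + 466.0 + 473.4 + 457.6 + 475.9) / 8 = 3733.7000 / 8 = 466.7125
CL = X̄̄ = 466.7125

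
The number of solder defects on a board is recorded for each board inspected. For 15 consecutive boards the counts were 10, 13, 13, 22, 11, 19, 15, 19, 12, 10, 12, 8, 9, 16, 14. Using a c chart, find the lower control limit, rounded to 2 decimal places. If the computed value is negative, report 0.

2.50

c̄ = (10 + 13 + 13 + 22 + 11 + 19 + 15 + 19 + 12 + 10 + 12 + 8 + 9 + 16 + 14) / 15 = 203 / 15 = 13.5333
LCL = c̄ − 3√c̄ = 13.5333 − 3 × 3.6788 = 2.4970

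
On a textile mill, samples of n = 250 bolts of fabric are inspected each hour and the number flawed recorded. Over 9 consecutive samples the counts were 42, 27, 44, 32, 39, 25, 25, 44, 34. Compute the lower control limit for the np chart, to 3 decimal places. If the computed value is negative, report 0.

p̄ = Σdᵢ / (k·n) = 312 / (9 × 250) = 0.13867
LCL = np̄ − 3·√(np̄(1−p̄)) = 34.6667 − 3 × 5.4644 = 18.2735

18.273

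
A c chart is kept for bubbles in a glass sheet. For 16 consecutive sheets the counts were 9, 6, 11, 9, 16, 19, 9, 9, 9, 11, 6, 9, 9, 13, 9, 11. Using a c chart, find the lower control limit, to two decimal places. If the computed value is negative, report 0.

c̄ = (9 + 6 + 11 + 9 + 16 + 19 + 9 + 9 + 9 + 11 + 6 + 9 + 9 + 13 + 9 + 11) / 16 = 165 / 16 = 10.3125
LCL = c̄ − 3√c̄ = 10.3125 − 3 × 3.2113 = 0.6786

0.68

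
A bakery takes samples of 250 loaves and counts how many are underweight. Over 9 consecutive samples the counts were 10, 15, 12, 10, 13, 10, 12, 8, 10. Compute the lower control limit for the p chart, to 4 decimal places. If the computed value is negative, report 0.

p̄ = Σdᵢ / (k·n) = 100 / (9 × 250) = 0.04444
LCL = p̄ − 3·√(p̄(1−p̄)/n) = 0.04444 − 3 × 0.01303 = 0.00534

0.0053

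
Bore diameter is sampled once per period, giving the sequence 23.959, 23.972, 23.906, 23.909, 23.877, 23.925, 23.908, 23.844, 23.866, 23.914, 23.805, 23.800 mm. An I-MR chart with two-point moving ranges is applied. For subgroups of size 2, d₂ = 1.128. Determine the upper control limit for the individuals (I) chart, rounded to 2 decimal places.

23.99

X̄ = (23.959 + 23.972 + 23.906 + 23.909 + 23.877 + 23.925 + 23.908 + 23.844 + 23.866 + 23.914 + 23.805 + 23.800) / 12 = 23.8904
Moving ranges: 0.013, 0.066, 0.003, 0.032, 0.048, 0.017, 0.064, 0.022, 0.048, 0.109, 0.005; M̄R̄ = 0.4270 / 11 = 0.0388
UCL = X̄ + 3·M̄R̄/d₂ = 23.8904 + 3 × 0.0388 / 1.128 = 23.9937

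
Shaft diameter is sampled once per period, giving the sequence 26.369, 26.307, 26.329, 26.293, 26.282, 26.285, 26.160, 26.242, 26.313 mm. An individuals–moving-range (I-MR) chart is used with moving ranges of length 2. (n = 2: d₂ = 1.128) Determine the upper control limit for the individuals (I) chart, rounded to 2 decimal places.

X̄ = (26.369 + 26.307 + 26.329 + 26.293 + 26.282 + 26.285 + 26.160 + 26.242 + 26.313) / 9 = 26.2867
Moving ranges: 0.062, 0.022, 0.036, 0.011, 0.003, 0.125, 0.082, 0.071; M̄R̄ = 0.4120 / 8 = 0.0515
UCL = X̄ + 3·M̄R̄/d₂ = 26.2867 + 3 × 0.0515 / 1.128 = 26.4236

26.42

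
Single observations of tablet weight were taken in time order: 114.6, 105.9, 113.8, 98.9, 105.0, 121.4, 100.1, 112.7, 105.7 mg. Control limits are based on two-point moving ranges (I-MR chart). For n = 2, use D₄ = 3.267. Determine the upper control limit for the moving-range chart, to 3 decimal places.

Moving ranges: 8.7, 7.9, 14.9, 6.1, 16.4, 21.3, 12.6, 7.0; M̄R̄ = 94.9000 / 8 = 11.8625
UCL_MR = D₄·M̄R̄ = 3.267 × 11.8625 = 38.7548

38.755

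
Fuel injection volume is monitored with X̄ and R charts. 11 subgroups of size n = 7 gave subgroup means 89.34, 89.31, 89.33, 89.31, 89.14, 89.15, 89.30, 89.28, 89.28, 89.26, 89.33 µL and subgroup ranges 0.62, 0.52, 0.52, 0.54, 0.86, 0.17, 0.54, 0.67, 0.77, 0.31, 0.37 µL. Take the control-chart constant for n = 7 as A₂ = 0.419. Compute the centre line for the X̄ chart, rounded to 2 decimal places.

X̄̄ = (89.34 + 89.31 + 89.33 + 89.31 + 89.14 + 89.15 + 89.30 + 89.28 + 89.28 + 89.26 + 89.33) / 11 = 982.0300 / 11 = 89.2755
CL = X̄̄ = 89.2755

89.28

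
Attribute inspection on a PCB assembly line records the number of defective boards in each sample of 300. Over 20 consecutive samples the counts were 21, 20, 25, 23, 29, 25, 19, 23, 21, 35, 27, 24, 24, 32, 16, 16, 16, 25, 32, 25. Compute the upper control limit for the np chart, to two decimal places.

p̄ = Σdᵢ / (k·n) = 478 / (20 × 300) = 0.07967
UCL = np̄ + 3·√(np̄(1−p̄)) = 23.9000 + 3 × √(23.9000×0.92033) = 23.9000 + 3 × 4.6900 = 37.9700

37.97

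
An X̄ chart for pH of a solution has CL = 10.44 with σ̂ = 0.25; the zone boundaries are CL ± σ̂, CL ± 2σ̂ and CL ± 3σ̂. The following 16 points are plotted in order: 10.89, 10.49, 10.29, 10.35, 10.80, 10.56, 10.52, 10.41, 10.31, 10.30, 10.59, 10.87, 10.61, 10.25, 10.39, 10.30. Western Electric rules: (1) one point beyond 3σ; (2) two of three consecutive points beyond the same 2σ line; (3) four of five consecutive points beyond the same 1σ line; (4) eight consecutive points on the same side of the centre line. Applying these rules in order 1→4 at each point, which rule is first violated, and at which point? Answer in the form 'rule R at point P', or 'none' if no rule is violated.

none

Zone of each point (C = within 1σ̂, B = 1σ̂–2σ̂, A = 2σ̂–3σ̂, * = beyond 3σ̂; sign = side of CL): 1:+B, 2:+C, 3:-C, 4:-C, 5:+B, 6:+C, 7:+C, 8:-C, 9:-C, 10:-C, 11:+C, 12:+B, 13:+C, 14:-C, 15:-C, 16:-C
No rule fires across all 16 points.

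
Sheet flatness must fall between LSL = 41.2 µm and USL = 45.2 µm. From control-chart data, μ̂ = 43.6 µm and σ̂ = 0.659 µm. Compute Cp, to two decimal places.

Cp = (USL − LSL) / (6σ̂) = (45.2 − 41.2) / (6 × 0.659) = 4.0000 / 3.9540 = 1.0116

1.01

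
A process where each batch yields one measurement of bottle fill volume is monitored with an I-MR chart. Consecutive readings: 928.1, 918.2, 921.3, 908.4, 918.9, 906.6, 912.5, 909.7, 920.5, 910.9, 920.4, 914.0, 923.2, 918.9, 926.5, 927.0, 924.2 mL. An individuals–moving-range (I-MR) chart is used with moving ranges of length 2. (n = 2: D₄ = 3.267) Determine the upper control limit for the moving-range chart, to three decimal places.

Moving ranges: 9.9, 3.1, 12.9, 10.5, 12.3, 5.9, 2.8, 10.8, 9.6, 9.5, 6.4, 9.2, 4.3, 7.6, 0.5, 2.8; M̄R̄ = 118.1000 / 16 = 7.3812
UCL_MR = D₄·M̄R̄ = 3.267 × 7.3812 = 24.1145

24.115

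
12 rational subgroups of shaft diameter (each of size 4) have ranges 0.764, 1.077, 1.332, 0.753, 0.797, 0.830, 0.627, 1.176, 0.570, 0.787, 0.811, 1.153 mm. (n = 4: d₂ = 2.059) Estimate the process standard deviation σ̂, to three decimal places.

R̄ = (0.764 + 1.077 + 1.332 + 0.753 + 0.797 + 0.830 + 0.627 + 1.176 + 0.570 + 0.787 + 0.811 + 1.153) / 12 = 0.8897
σ̂ = R̄ / d₂ = 0.8897 / 2.059 = 0.4321

0.432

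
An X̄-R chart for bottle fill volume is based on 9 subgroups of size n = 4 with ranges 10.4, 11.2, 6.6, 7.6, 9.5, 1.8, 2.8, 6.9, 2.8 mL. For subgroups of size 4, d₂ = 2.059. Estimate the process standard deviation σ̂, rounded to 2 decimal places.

R̄ = (10.4 + 11.2 + 6.6 + 7.6 + 9.5 + 1.8 + 2.8 + 6.9 + 2.8) / 9 = 6.6222
σ̂ = R̄ / d₂ = 6.6222 / 2.059 = 3.2162

3.22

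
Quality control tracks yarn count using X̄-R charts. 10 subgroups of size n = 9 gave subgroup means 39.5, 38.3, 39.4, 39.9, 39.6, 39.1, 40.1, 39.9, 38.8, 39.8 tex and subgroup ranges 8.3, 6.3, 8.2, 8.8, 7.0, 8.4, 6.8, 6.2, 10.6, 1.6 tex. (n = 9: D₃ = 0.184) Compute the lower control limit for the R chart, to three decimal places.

R̄ = (8.3 + 6.3 + 8.2 + 8.8 + 7.0 + 8.4 + 6.8 + 6.2 + 10.6 + 1.6) / 10 = 72.2000 / 10 = 7.2200
LCL_R = D₃·R̄ = 0.184 × 7.2200 = 1.3285

1.328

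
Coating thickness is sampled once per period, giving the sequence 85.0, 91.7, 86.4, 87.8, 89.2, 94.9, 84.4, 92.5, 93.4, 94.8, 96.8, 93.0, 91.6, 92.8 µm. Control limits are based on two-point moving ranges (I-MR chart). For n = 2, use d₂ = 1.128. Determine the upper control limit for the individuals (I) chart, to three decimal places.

101.210

X̄ = (85.0 + 91.7 + 86.4 + 87.8 + 89.2 + 94.9 + 84.4 + 92.5 + 93.4 + 94.8 + 96.8 + 93.0 + 91.6 + 92.8) / 14 = 91.0214
Moving ranges: 6.7, 5.3, 1.4, 1.4, 5.7, 10.5, 8.1, 0.9, 1.4, 2.0, 3.8, 1.4, 1.2; M̄R̄ = 49.8000 / 13 = 3.8308
UCL = X̄ + 3·M̄R̄/d₂ = 91.0214 + 3 × 3.8308 / 1.128 = 101.2096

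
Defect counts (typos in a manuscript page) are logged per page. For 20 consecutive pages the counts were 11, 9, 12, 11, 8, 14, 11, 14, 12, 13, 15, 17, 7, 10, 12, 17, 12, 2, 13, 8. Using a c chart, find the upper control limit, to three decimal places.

c̄ = (11 + 9 + 12 + 11 + 8 + 14 + 11 + 14 + 12 + 13 + 15 + 17 + 7 + 10 + 12 + 17 + 12 + 2 + 13 + 8) / 20 = 228 / 20 = 11.4000
UCL = c̄ + 3√c̄ = 11.4000 + 3 × √11.4000 = 11.4000 + 3 × 3.3764 = 21.5292

21.529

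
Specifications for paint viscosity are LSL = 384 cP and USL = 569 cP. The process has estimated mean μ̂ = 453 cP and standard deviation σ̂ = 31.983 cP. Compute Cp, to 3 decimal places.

0.964

Cp = (USL − LSL) / (6σ̂) = (569 − 384) / (6 × 31.983) = 185.0000 / 191.8980 = 0.9641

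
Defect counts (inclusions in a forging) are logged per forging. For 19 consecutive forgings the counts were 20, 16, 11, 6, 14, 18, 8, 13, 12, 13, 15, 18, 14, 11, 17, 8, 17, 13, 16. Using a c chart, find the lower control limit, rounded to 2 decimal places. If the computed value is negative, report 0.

2.59

c̄ = (20 + 16 + 11 + 6 + 14 + 18 + 8 + 13 + 12 + 13 + 15 + 18 + 14 + 11 + 17 + 8 + 17 + 13 + 16) / 19 = 260 / 19 = 13.6842
LCL = c̄ − 3√c̄ = 13.6842 − 3 × 3.6992 = 2.5866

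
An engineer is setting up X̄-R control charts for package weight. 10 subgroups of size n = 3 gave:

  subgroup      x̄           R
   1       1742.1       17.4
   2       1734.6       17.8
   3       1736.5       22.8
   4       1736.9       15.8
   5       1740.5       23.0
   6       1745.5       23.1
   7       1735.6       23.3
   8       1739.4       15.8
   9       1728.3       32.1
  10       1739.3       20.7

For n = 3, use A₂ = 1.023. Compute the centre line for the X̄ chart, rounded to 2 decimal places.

1737.87

X̄̄ = (1742.1 + 1734.6 + 1736.5 + 1736.9 + 1740.5 + 1745.5 + 1735.6 + 1739.4 + 1728.3 + 1739.3) / 10 = 17378.7000 / 10 = 1737.8700
CL = X̄̄ = 1737.8700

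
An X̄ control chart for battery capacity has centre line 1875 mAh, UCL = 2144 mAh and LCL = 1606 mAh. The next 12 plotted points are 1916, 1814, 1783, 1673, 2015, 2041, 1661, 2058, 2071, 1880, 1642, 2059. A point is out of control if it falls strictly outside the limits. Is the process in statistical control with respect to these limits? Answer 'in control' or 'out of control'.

All 12 points lie within [1606, 2144].

in control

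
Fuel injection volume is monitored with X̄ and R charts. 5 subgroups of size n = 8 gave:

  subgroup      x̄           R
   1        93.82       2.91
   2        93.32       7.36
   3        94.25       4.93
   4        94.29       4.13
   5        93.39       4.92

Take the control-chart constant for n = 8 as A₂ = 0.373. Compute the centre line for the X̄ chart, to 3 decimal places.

X̄̄ = (93.82 + 93.32 + 94.25 + 94.29 + 93.39) / 5 = 469.0700 / 5 = 93.8140
CL = X̄̄ = 93.8140

93.814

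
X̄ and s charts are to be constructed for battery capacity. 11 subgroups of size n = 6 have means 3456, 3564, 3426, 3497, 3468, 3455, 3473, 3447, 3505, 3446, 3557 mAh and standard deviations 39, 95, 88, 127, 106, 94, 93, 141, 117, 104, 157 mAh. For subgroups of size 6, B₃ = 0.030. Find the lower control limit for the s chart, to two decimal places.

s̄ = (39 + 95 + 88 + 127 + 106 + 94 + 93 + 141 + 117 + 104 + 157) / 11 = 105.5455
LCL_s = B₃·s̄ = 0.030 × 105.5455 = 3.1664

3.17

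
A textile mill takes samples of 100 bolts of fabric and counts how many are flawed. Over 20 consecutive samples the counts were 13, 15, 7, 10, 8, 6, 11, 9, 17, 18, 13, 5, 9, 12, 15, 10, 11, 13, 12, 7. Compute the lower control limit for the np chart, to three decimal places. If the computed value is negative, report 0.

p̄ = Σdᵢ / (k·n) = 221 / (20 × 100) = 0.11050
LCL = np̄ − 3·√(np̄(1−p̄)) = 11.0500 − 3 × 3.1351 = 1.6446

1.645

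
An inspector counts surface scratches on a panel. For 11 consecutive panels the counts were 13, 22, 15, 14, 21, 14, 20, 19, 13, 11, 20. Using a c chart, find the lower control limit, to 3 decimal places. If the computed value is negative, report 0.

4.343

c̄ = (13 + 22 + 15 + 14 + 21 + 14 + 20 + 19 + 13 + 11 + 20) / 11 = 182 / 11 = 16.5455
LCL = c̄ − 3√c̄ = 16.5455 − 3 × 4.0676 = 4.3426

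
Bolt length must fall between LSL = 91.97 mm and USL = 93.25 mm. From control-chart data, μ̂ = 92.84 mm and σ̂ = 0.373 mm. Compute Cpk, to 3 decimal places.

0.366

Cpu = (USL − μ̂) / (3σ̂) = (93.25 − 92.84) / (3 × 0.373) = 0.3664; Cpl = (μ̂ − LSL) / (3σ̂) = (92.84 − 91.97) / (3 × 0.373) = 0.7775; Cpk = min(Cpu, Cpl) = 0.3664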